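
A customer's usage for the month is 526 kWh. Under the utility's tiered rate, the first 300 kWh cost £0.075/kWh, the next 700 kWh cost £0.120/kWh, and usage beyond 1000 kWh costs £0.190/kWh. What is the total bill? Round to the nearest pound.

£50

First 300 kWh × £0.075 = £22.50
Next 226 kWh × £0.120 = £27.12
Remaining tier: 0 kWh (not reached)
Total = £49.62 ≈ £50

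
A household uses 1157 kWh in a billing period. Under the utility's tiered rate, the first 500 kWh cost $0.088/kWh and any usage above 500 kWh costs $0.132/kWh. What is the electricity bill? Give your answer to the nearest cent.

$130.72

First 500 kWh × $0.088 = $44.00
Remaining 657 kWh × $0.132 = $86.72
Total = $130.72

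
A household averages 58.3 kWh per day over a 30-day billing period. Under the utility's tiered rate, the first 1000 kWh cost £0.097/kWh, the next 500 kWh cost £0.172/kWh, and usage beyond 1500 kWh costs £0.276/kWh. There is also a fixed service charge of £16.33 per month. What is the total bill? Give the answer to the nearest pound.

£268

Usage = 58.3 kWh/day × 30 days = 1749 kWh
First 1000 kWh × £0.097 = £97.00
Next 500 kWh × £0.172 = £86.00
Remaining 249 kWh × £0.276 = £68.72
Energy charge = £251.72; + service £16.33 = £268.05 ≈ £268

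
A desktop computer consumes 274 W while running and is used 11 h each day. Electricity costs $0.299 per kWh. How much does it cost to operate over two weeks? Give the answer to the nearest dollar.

Energy = 274 W × 11 h/day × 14 days = 42,196 Wh = 42.2 kWh
Cost = 42.2 kWh × $0.299/kWh = $12.62 ≈ $13

$13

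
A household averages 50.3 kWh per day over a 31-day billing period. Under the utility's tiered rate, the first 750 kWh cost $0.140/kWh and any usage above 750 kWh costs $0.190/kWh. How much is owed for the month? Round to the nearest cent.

$258.77

Usage = 50.3 kWh/day × 31 days = 1559.3 kWh
First 750 kWh × $0.140 = $105.00
Remaining 809.3 kWh × $0.190 = $153.77
Total = $258.77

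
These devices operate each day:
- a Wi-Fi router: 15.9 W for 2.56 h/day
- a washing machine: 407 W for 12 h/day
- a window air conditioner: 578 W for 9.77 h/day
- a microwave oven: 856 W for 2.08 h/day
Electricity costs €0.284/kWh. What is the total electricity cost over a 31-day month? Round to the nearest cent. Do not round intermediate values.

€108.75

Wi-Fi router: 15.9 W × 2.56 h × 31 d = 1,262 Wh = 1.262 kWh
washing machine: 407 W × 12 h × 31 d = 151,404 Wh = 151.4 kWh
window air conditioner: 578 W × 9.77 h × 31 d = 175,059 Wh = 175.1 kWh
microwave oven: 856 W × 2.08 h × 31 d = 55,195 Wh = 55.19 kWh
Total energy = 1.262 + 151.4 + 175.1 + 55.19 = 382.9 kWh
Cost = 382.9 kWh × €0.284 = €108.75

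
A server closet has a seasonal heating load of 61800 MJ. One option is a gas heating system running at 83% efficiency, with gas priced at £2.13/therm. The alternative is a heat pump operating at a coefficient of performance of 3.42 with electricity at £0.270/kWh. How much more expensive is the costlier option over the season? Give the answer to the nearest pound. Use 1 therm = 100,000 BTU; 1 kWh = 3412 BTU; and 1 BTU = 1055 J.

Heat load = 61800 MJ = 61,800,000,000 J / 1055 = 58,578,199 BTU
Gas: input = 58,578,199 / 0.83 = 70,576,143 BTU = 705.8 therm → 705.8 × £2.13 = £1,503.27
Heat pump: 58,578,199 BTU / 3412 = 17,170 kWh heat; / 3.42 = 5,020 kWh in → × £0.270 = £1,355.39
Difference = |£1,503.27 − £1,355.39| = £147.88 ≈ £148

£148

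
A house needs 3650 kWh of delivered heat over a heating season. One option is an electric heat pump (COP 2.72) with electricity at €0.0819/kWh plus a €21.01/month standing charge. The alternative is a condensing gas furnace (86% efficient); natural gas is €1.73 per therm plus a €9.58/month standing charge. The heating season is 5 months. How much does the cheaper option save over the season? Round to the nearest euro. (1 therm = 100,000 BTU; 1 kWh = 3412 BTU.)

Heat load = 3650 kWh × 3412 = 12,453,800 BTU
Gas: input = 12,453,800 / 0.860 = 14,481,163 BTU = 144.8 therm → 144.8 × €1.73 = €250.52; + 5 × €9.58 standing = €298.42
Heat pump: 12,453,800 BTU / 3412 = 3,650 kWh heat; / 2.72 = 1,342 kWh in → × €0.0819 = €109.90; + 5 × €21.01 standing = €214.95
Difference = |€298.42 − €214.95| = €83.47 ≈ €83

€83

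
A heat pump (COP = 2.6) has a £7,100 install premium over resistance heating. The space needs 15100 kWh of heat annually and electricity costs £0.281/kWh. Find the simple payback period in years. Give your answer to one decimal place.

2.7 years

Resistance: 15100 kWh × £0.281 = £4,243.10/yr
Heat pump: 15100 / 2.6 = 5808 kWh in → × £0.281 = £1,631.96/yr
Annual savings = £2,611.14
Payback = £7,100 / £2,611.14 = 2.72 years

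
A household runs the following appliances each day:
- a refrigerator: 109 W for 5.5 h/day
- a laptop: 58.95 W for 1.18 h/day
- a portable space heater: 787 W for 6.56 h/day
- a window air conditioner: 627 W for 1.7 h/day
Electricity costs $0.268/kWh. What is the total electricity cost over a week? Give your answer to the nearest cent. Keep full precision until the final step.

refrigerator: 109 W × 5.5 h × 7 d = 4,196 Wh = 4.197 kWh
laptop: 58.95 W × 1.18 h × 7 d = 487 Wh = 0.4869 kWh
portable space heater: 787 W × 6.56 h × 7 d = 36,139 Wh = 36.14 kWh
window air conditioner: 627 W × 1.7 h × 7 d = 7,461 Wh = 7.461 kWh
Total energy = 4.197 + 0.4869 + 36.14 + 7.461 = 48.28 kWh
Cost = 48.28 kWh × $0.268 = $12.94

$12.94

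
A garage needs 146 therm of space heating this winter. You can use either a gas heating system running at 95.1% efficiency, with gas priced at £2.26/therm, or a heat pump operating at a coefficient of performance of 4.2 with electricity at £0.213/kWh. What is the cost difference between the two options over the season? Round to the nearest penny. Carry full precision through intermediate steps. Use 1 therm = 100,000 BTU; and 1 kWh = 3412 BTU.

£129.95

Heat load = 146 therm × 100,000 = 14,600,000 BTU
Gas: input = 14,600,000 / 0.951 = 15,352,261 BTU = 153.5 therm → 153.5 × £2.26 = £346.96
Heat pump: 14,600,000 BTU / 3412 = 4,279 kWh heat; / 4.2 = 1,019 kWh in → × £0.213 = £217.01
Difference = |£346.96 − £217.01| = £129.95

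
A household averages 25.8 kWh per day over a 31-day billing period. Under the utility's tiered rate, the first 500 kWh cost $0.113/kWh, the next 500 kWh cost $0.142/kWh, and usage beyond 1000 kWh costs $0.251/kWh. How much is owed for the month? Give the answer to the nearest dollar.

Usage = 25.8 kWh/day × 31 days = 799.8 kWh
First 500 kWh × $0.113 = $56.50
Next 299.8 kWh × $0.142 = $42.57
Remaining tier: 0 kWh (not reached)
Total = $99.07 ≈ $99

$99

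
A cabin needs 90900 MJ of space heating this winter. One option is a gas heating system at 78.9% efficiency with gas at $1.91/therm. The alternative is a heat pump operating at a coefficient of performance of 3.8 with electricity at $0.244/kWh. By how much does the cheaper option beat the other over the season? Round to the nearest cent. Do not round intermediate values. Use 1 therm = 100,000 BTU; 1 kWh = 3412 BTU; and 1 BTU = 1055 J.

Heat load = 90900 MJ = 90,900,000,000 J / 1055 = 86,161,137 BTU
Gas: input = 86,161,137 / 0.789 = 109,202,963 BTU = 1,092 therm → 1,092 × $1.91 = $2,085.78
Heat pump: 86,161,137 BTU / 3412 = 25,250 kWh heat; / 3.8 = 6,645 kWh in → × $0.244 = $1,621.47
Difference = |$2,085.78 − $1,621.47| = $464.31

$464.31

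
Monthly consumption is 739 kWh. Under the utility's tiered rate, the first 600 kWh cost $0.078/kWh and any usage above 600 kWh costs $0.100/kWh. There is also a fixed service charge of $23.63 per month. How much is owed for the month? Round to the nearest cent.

$84.33

First 600 kWh × $0.078 = $46.80
Remaining 139 kWh × $0.100 = $13.90
Energy charge = $60.70; + service $23.63 = $84.33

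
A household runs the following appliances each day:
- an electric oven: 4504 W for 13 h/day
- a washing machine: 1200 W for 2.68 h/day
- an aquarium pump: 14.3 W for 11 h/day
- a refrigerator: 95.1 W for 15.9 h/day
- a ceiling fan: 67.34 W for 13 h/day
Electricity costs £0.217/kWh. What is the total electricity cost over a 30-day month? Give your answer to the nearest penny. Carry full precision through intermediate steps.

£418.68

electric oven: 4504 W × 13 h × 30 d = 1,756,560 Wh = 1,757 kWh
washing machine: 1200 W × 2.68 h × 30 d = 96,480 Wh = 96.48 kWh
aquarium pump: 14.3 W × 11 h × 30 d = 4,719 Wh = 4.719 kWh
refrigerator: 95.1 W × 15.9 h × 30 d = 45,363 Wh = 45.36 kWh
ceiling fan: 67.34 W × 13 h × 30 d = 26,263 Wh = 26.26 kWh
Total energy = 1,757 + 96.48 + 4.719 + 45.36 + 26.26 = 1,929 kWh
Cost = 1,929 kWh × £0.217 = £418.68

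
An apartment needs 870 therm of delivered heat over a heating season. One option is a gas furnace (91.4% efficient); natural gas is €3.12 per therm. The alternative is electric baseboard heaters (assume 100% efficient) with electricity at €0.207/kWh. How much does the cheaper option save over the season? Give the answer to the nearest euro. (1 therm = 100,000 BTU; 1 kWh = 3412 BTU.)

Heat load = 870 therm × 100,000 = 87,000,000 BTU
Gas: input = 87,000,000 / 0.914 = 95,185,996 BTU = 951.9 therm → 951.9 × €3.12 = €2,969.80
Electric: 87,000,000 BTU / 3412 = 25,500 kWh → × €0.207 = €5,278.14
Difference = |€2,969.80 − €5,278.14| = €2,308.33 ≈ €2308

€2308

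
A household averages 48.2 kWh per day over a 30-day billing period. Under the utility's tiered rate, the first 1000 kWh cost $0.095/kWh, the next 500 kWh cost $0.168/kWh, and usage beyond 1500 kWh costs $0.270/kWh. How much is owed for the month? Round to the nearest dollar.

Usage = 48.2 kWh/day × 30 days = 1446 kWh
First 1000 kWh × $0.095 = $95.00
Next 446 kWh × $0.168 = $74.93
Remaining tier: 0 kWh (not reached)
Total = $169.93 ≈ $170

$170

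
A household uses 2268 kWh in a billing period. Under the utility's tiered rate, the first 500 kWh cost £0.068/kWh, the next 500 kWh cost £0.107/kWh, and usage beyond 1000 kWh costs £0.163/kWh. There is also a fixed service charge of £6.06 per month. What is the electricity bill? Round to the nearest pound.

£300

First 500 kWh × £0.068 = £34.00
Next 500 kWh × £0.107 = £53.50
Remaining 1268 kWh × £0.163 = £206.68
Energy charge = £294.18; + service £6.06 = £300.24 ≈ £300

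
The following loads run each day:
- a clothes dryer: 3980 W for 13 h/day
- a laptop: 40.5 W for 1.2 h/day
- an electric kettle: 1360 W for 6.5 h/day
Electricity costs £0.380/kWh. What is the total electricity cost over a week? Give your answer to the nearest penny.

£161.27

clothes dryer: 3980 W × 13 h × 7 d = 362,180 Wh = 362.2 kWh
laptop: 40.5 W × 1.2 h × 7 d = 340 Wh = 0.3402 kWh
electric kettle: 1360 W × 6.5 h × 7 d = 61,880 Wh = 61.88 kWh
Total energy = 362.2 + 0.3402 + 61.88 = 424.4 kWh
Cost = 424.4 kWh × £0.380 = £161.27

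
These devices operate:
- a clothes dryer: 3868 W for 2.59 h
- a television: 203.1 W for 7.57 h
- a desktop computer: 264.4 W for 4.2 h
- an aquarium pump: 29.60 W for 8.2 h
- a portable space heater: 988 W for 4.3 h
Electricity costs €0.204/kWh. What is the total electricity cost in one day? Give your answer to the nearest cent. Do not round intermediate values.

€3.50

clothes dryer: 3868 W × 2.59 h = 10,018 Wh = 10.02 kWh
television: 203.1 W × 7.57 h = 1,537 Wh = 1.537 kWh
desktop computer: 264.4 W × 4.2 h = 1,110 Wh = 1.11 kWh
aquarium pump: 29.60 W × 8.2 h = 243 Wh = 0.2427 kWh
portable space heater: 988 W × 4.3 h = 4,248 Wh = 4.248 kWh
Total energy = 10.02 + 1.537 + 1.11 + 0.2427 + 4.248 = 17.16 kWh
Cost = 17.16 kWh × €0.204 = €3.50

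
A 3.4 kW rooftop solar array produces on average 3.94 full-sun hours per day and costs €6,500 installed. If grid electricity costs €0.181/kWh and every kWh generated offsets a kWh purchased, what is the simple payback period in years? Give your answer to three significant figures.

Daily generation = 3.4 kW × 3.94 h = 13.4 kWh
Annual generation = 13.4 × 365 = 4889.5 kWh
Annual savings = 4889.5 × €0.181 = €885.01
Payback = €6,500 / €885.01 = 7.34 years

7.34 years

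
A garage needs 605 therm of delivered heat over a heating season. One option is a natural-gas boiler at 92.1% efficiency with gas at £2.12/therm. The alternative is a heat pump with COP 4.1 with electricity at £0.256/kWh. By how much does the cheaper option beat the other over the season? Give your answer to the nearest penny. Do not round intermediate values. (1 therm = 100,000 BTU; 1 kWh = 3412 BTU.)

Heat load = 605 therm × 100,000 = 60,500,000 BTU
Gas: input = 60,500,000 / 0.921 = 65,689,468 BTU = 656.9 therm → 656.9 × £2.12 = £1,392.62
Heat pump: 60,500,000 BTU / 3412 = 17,730 kWh heat; / 4.1 = 4,325 kWh in → × £0.256 = £1,107.14
Difference = |£1,392.62 − £1,107.14| = £285.48

£285.48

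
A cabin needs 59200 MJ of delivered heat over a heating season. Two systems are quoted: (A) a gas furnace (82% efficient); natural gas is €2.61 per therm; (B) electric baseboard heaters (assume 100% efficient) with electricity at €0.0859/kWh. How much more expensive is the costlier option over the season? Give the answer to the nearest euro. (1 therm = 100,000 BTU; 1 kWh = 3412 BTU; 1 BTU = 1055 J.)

Heat load = 59200 MJ = 59,200,000,000 J / 1055 = 56,113,744 BTU
Gas: input = 56,113,744 / 0.82 = 68,431,395 BTU = 684.3 therm → 684.3 × €2.61 = €1,786.06
Electric: 56,113,744 BTU / 3412 = 16,450 kWh → × €0.0859 = €1,412.71
Difference = |€1,786.06 − €1,412.71| = €373.35 ≈ €373

€373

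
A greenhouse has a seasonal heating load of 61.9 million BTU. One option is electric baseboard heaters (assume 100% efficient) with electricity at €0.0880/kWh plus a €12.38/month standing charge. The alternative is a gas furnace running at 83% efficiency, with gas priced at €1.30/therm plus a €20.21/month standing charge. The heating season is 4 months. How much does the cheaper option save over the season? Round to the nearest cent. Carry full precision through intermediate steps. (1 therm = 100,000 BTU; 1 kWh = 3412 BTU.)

Heat load = 61.9 × 10⁶ BTU = 61,900,000 BTU
Gas: input = 61,900,000 / 0.83 = 74,578,313 BTU = 745.8 therm → 745.8 × €1.30 = €969.52; + 4 × €20.21 standing = €1,050.36
Electric: 61,900,000 BTU / 3412 = 18,140 kWh → × €0.0880 = €1,596.48; + 4 × €12.38 standing = €1,646.00
Difference = |€1,050.36 − €1,646.00| = €595.64

€595.64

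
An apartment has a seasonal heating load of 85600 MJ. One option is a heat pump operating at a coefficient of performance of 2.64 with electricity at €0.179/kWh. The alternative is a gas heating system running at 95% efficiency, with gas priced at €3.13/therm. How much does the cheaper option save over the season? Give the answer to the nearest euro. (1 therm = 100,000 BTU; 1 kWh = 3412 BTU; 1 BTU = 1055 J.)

Heat load = 85600 MJ = 85,600,000,000 J / 1055 = 81,137,441 BTU
Gas: input = 81,137,441 / 0.95 = 85,407,832 BTU = 854.1 therm → 854.1 × €3.13 = €2,673.27
Heat pump: 81,137,441 BTU / 3412 = 23,780 kWh heat; / 2.64 = 9,008 kWh in → × €0.179 = €1,612.36
Difference = |€2,673.27 − €1,612.36| = €1,060.91 ≈ €1061

€1061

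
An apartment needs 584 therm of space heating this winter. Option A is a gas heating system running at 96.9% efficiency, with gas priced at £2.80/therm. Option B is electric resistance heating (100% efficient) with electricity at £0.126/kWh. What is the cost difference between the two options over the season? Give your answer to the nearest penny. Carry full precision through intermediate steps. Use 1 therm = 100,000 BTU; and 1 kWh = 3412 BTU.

Heat load = 584 therm × 100,000 = 58,400,000 BTU
Gas: input = 58,400,000 / 0.969 = 60,268,318 BTU = 602.7 therm → 602.7 × £2.80 = £1,687.51
Electric: 58,400,000 BTU / 3412 = 17,120 kWh → × £0.126 = £2,156.62
Difference = |£1,687.51 − £2,156.62| = £469.11

£469.11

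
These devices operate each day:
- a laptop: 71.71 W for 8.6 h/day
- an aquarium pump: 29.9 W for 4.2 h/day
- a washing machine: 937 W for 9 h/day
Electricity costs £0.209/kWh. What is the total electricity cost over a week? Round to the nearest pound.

laptop: 71.71 W × 8.6 h × 7 d = 4,317 Wh = 4.317 kWh
aquarium pump: 29.9 W × 4.2 h × 7 d = 879 Wh = 0.8791 kWh
washing machine: 937 W × 9 h × 7 d = 59,031 Wh = 59.03 kWh
Total energy = 4.317 + 0.8791 + 59.03 = 64.23 kWh
Cost = 64.23 kWh × £0.209 = £13.42 ≈ £13

£13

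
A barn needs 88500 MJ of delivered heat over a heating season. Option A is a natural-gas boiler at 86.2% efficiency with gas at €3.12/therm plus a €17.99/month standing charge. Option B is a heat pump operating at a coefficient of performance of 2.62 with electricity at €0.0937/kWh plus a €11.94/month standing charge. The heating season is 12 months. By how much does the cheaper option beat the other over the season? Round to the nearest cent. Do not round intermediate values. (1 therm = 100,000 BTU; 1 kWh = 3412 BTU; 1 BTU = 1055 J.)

Heat load = 88500 MJ = 88,500,000,000 J / 1055 = 83,886,256 BTU
Gas: input = 83,886,256 / 0.862 = 97,315,842 BTU = 973.2 therm → 973.2 × €3.12 = €3,036.25; + 12 × €17.99 standing = €3,252.13
Heat pump: 83,886,256 BTU / 3412 = 24,590 kWh heat; / 2.62 = 9,384 kWh in → × €0.0937 = €879.27; + 12 × €11.94 standing = €1,022.55
Difference = |€3,252.13 − €1,022.55| = €2,229.59

€2229.59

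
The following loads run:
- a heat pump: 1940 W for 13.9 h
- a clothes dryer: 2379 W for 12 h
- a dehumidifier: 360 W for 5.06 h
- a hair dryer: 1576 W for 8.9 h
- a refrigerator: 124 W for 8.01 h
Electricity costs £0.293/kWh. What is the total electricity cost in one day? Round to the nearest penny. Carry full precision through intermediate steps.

£21.20

heat pump: 1940 W × 13.9 h = 26,966 Wh = 26.97 kWh
clothes dryer: 2379 W × 12 h = 28,548 Wh = 28.55 kWh
dehumidifier: 360 W × 5.06 h = 1,822 Wh = 1.822 kWh
hair dryer: 1576 W × 8.9 h = 14,026 Wh = 14.03 kWh
refrigerator: 124 W × 8.01 h = 993 Wh = 0.9932 kWh
Total energy = 26.97 + 28.55 + 1.822 + 14.03 + 0.9932 = 72.36 kWh
Cost = 72.36 kWh × £0.293 = £21.20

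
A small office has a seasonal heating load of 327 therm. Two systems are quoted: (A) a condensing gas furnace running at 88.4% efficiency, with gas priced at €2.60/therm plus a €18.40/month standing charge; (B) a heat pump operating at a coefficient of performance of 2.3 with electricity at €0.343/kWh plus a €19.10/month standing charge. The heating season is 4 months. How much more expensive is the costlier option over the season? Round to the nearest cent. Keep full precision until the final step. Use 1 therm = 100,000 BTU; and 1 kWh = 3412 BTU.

Heat load = 327 therm × 100,000 = 32,700,000 BTU
Gas: input = 32,700,000 / 0.884 = 36,990,950 BTU = 369.9 therm → 369.9 × €2.60 = €961.76; + 4 × €18.40 standing = €1,035.36
Heat pump: 32,700,000 BTU / 3412 = 9,584 kWh heat; / 2.3 = 4,167 kWh in → × €0.343 = €1,429.24; + 4 × €19.10 standing = €1,505.64
Difference = |€1,035.36 − €1,505.64| = €470.27

€470.27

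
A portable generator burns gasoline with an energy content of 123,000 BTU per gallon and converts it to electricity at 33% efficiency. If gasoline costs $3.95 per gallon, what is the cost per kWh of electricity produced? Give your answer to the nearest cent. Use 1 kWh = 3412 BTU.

Electrical output per gallon = 123,000 BTU × 0.33 / 3412 BTU/kWh = 11.9 kWh
Cost per kWh = $3.95 / 11.9 kWh = $0.332

$0.33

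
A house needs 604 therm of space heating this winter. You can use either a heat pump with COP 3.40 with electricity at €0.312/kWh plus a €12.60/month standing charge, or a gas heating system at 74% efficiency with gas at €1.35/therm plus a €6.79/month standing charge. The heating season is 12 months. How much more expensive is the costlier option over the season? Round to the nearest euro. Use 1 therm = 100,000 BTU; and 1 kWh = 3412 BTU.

Heat load = 604 therm × 100,000 = 60,400,000 BTU
Gas: input = 60,400,000 / 0.74 = 81,621,622 BTU = 816.2 therm → 816.2 × €1.35 = €1,101.89; + 12 × €6.79 standing = €1,183.37
Heat pump: 60,400,000 BTU / 3412 = 17,700 kWh heat; / 3.40 = 5,207 kWh in → × €0.312 = €1,624.44; + 12 × €12.60 standing = €1,775.64
Difference = |€1,183.37 − €1,775.64| = €592.27 ≈ €592

€592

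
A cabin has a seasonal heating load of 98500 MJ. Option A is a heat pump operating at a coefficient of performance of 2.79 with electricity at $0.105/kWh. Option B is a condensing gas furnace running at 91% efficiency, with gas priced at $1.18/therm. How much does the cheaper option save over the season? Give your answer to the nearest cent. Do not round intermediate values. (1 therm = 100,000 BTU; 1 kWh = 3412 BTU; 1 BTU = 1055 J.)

Heat load = 98500 MJ = 98,500,000,000 J / 1055 = 93,364,929 BTU
Gas: input = 93,364,929 / 0.91 = 102,598,823 BTU = 1,026 therm → 1,026 × $1.18 = $1,210.67
Heat pump: 93,364,929 BTU / 3412 = 27,360 kWh heat; / 2.79 = 9,808 kWh in → × $0.105 = $1,029.82
Difference = |$1,210.67 − $1,029.82| = $180.85

$180.85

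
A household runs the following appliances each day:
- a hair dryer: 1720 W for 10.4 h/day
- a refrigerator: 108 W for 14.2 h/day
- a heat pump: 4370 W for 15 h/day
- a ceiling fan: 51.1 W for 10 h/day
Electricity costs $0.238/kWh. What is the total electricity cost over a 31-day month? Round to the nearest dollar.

$631

hair dryer: 1720 W × 10.4 h × 31 d = 554,528 Wh = 554.5 kWh
refrigerator: 108 W × 14.2 h × 31 d = 47,542 Wh = 47.54 kWh
heat pump: 4370 W × 15 h × 31 d = 2,032,050 Wh = 2,032 kWh
ceiling fan: 51.1 W × 10 h × 31 d = 15,841 Wh = 15.84 kWh
Total energy = 554.5 + 47.54 + 2,032 + 15.84 = 2,650 kWh
Cost = 2,650 kWh × $0.238 = $630.69 ≈ $631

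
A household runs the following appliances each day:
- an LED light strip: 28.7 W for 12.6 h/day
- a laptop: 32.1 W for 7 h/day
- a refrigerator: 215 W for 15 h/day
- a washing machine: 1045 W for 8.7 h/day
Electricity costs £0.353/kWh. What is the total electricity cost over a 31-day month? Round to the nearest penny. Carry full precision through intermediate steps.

LED light strip: 28.7 W × 12.6 h × 31 d = 11,210 Wh = 11.21 kWh
laptop: 32.1 W × 7 h × 31 d = 6,966 Wh = 6.966 kWh
refrigerator: 215 W × 15 h × 31 d = 99,975 Wh = 99.97 kWh
washing machine: 1045 W × 8.7 h × 31 d = 281,836 Wh = 281.8 kWh
Total energy = 11.21 + 6.966 + 99.97 + 281.8 = 400 kWh
Cost = 400 kWh × £0.353 = £141.20

£141.20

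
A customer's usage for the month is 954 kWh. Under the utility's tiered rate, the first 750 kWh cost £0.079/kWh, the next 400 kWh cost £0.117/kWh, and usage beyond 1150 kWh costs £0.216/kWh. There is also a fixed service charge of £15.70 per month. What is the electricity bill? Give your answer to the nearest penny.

£98.82

First 750 kWh × £0.079 = £59.25
Next 204 kWh × £0.117 = £23.87
Remaining tier: 0 kWh (not reached)
Energy charge = £83.12; + service £15.70 = £98.82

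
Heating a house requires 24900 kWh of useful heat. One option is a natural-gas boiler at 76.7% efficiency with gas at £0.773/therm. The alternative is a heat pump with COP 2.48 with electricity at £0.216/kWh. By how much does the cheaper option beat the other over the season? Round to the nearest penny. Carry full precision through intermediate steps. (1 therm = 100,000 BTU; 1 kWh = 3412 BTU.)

Heat load = 24900 kWh × 3412 = 84,958,800 BTU
Gas: input = 84,958,800 / 0.767 = 110,767,666 BTU = 1,108 therm → 1,108 × £0.773 = £856.23
Heat pump: 84,958,800 BTU / 3412 = 24,900 kWh heat; / 2.48 = 10,040 kWh in → × £0.216 = £2,168.71
Difference = |£856.23 − £2,168.71| = £1,312.48

£1312.48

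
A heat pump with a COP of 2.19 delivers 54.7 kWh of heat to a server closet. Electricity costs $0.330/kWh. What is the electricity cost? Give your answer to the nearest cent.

$8.24

Electrical input = 54.7 kWh / 2.19 = 24.98 kWh
Cost = 24.98 × $0.330/kWh = $8.24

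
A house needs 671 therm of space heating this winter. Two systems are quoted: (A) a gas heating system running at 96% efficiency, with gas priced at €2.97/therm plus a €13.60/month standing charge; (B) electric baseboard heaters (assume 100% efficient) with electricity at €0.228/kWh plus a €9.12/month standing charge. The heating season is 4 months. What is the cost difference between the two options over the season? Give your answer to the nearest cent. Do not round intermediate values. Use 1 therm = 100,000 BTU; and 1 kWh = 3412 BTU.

Heat load = 671 therm × 100,000 = 67,100,000 BTU
Gas: input = 67,100,000 / 0.96 = 69,895,833 BTU = 699 therm → 699 × €2.97 = €2,075.91; + 4 × €13.60 standing = €2,130.31
Electric: 67,100,000 BTU / 3412 = 19,670 kWh → × €0.228 = €4,483.82; + 4 × €9.12 standing = €4,520.30
Difference = |€2,130.31 − €4,520.30| = €2,390.00

€2390.00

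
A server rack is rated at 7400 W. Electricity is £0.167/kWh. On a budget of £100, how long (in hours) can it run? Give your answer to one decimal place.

80.9 h

Energy budget = £100 / £0.167 per kWh = 598.8 kWh = 598,802 Wh
Runtime = 598,802 Wh / 7400 W = 80.92 h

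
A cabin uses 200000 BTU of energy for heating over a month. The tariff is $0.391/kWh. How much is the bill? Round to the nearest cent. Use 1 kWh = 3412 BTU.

$22.92

200000 BTU × (0.00029308 kWh/BTU) = 58.62 kWh
Cost = 58.62 kWh × $0.391/kWh = $22.92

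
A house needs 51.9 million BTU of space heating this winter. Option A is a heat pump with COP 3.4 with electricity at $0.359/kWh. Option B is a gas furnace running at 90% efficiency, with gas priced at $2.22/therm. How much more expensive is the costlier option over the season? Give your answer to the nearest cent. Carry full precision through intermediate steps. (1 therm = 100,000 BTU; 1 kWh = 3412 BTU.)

Heat load = 51.9 × 10⁶ BTU = 51,900,000 BTU
Gas: input = 51,900,000 / 0.90 = 57,666,667 BTU = 576.7 therm → 576.7 × $2.22 = $1,280.20
Heat pump: 51,900,000 BTU / 3412 = 15,210 kWh heat; / 3.4 = 4,474 kWh in → × $0.359 = $1,606.10
Difference = |$1,280.20 − $1,606.10| = $325.90

$325.90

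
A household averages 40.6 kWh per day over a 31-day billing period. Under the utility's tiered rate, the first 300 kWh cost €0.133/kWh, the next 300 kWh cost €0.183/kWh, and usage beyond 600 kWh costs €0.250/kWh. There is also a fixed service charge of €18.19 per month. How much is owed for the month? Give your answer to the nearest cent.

€277.64

Usage = 40.6 kWh/day × 31 days = 1258.6 kWh
First 300 kWh × €0.133 = €39.90
Next 300 kWh × €0.183 = €54.90
Remaining 658.6 kWh × €0.250 = €164.65
Energy charge = €259.45; + service €18.19 = €277.64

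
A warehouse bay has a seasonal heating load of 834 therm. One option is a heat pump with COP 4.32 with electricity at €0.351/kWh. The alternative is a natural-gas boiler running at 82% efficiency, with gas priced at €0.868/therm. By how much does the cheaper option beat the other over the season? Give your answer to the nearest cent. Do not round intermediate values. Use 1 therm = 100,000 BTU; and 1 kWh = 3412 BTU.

Heat load = 834 therm × 100,000 = 83,400,000 BTU
Gas: input = 83,400,000 / 0.82 = 101,707,317 BTU = 1,017 therm → 1,017 × €0.868 = €882.82
Heat pump: 83,400,000 BTU / 3412 = 24,440 kWh heat; / 4.32 = 5,658 kWh in → × €0.351 = €1,986.01
Difference = |€882.82 − €1,986.01| = €1,103.19

€1103.19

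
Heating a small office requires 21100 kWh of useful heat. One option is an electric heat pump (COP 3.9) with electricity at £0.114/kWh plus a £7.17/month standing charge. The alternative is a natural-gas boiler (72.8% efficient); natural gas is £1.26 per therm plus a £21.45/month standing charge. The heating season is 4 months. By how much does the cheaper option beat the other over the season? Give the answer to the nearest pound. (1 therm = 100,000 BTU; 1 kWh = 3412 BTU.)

£686

Heat load = 21100 kWh × 3412 = 71,993,200 BTU
Gas: input = 71,993,200 / 0.728 = 98,891,758 BTU = 988.9 therm → 988.9 × £1.26 = £1,246.04; + 4 × £21.45 standing = £1,331.84
Heat pump: 71,993,200 BTU / 3412 = 21,100 kWh heat; / 3.9 = 5,410 kWh in → × £0.114 = £616.77; + 4 × £7.17 standing = £645.45
Difference = |£1,331.84 − £645.45| = £686.39 ≈ £686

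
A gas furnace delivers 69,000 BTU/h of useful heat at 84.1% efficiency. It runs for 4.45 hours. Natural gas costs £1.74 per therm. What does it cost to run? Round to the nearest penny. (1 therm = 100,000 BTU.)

£6.35

Heat delivered = 69,000 BTU/h × 4.45 h = 307,050 BTU
Gas input = 307,050 / 0.841 = 365,101 BTU
= 365,101 / 100,000 = 3.651 therm
Cost = 3.651 × £1.74/therm = £6.35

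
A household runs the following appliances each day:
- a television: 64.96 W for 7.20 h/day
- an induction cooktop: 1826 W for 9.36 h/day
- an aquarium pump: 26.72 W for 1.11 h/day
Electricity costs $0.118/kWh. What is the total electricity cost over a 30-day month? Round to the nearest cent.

television: 64.96 W × 7.20 h × 30 d = 14,031 Wh = 14.03 kWh
induction cooktop: 1826 W × 9.36 h × 30 d = 512,741 Wh = 512.7 kWh
aquarium pump: 26.72 W × 1.11 h × 30 d = 890 Wh = 0.8898 kWh
Total energy = 14.03 + 512.7 + 0.8898 = 527.7 kWh
Cost = 527.7 kWh × $0.118 = $62.26

$62.26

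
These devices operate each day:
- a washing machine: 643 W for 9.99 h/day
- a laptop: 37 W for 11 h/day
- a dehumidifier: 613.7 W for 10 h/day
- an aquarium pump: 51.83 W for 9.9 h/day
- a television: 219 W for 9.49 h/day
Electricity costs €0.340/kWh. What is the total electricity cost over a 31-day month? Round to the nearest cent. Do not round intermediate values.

€163.99

washing machine: 643 W × 9.99 h × 31 d = 199,131 Wh = 199.1 kWh
laptop: 37 W × 11 h × 31 d = 12,617 Wh = 12.62 kWh
dehumidifier: 613.7 W × 10 h × 31 d = 190,247 Wh = 190.2 kWh
aquarium pump: 51.83 W × 9.9 h × 31 d = 15,907 Wh = 15.91 kWh
television: 219 W × 9.49 h × 31 d = 64,428 Wh = 64.43 kWh
Total energy = 199.1 + 12.62 + 190.2 + 15.91 + 64.43 = 482.3 kWh
Cost = 482.3 kWh × €0.340 = €163.99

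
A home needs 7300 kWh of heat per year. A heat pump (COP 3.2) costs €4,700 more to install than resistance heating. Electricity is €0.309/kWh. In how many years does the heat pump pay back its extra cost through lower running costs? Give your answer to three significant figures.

Resistance: 7300 kWh × €0.309 = €2,255.70/yr
Heat pump: 7300 / 3.2 = 2281 kWh in → × €0.309 = €704.91/yr
Annual savings = €1,550.79
Payback = €4,700 / €1,550.79 = 3.03 years

3.03 years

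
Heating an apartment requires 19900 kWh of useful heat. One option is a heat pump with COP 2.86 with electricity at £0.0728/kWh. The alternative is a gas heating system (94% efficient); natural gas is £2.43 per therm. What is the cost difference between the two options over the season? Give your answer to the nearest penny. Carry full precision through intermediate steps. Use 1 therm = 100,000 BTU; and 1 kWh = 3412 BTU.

Heat load = 19900 kWh × 3412 = 67,898,800 BTU
Gas: input = 67,898,800 / 0.94 = 72,232,766 BTU = 722.3 therm → 722.3 × £2.43 = £1,755.26
Heat pump: 67,898,800 BTU / 3412 = 19,900 kWh heat; / 2.86 = 6,958 kWh in → × £0.0728 = £506.55
Difference = |£1,755.26 − £506.55| = £1,248.71

£1248.71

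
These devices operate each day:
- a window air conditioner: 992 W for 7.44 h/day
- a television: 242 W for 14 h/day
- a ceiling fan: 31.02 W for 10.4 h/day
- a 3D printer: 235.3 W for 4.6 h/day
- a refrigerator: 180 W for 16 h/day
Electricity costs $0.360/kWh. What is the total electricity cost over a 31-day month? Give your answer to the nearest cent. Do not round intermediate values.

window air conditioner: 992 W × 7.44 h × 31 d = 228,795 Wh = 228.8 kWh
television: 242 W × 14 h × 31 d = 105,028 Wh = 105 kWh
ceiling fan: 31.02 W × 10.4 h × 31 d = 10,001 Wh = 10 kWh
3D printer: 235.3 W × 4.6 h × 31 d = 33,554 Wh = 33.55 kWh
refrigerator: 180 W × 16 h × 31 d = 89,280 Wh = 89.28 kWh
Total energy = 228.8 + 105 + 10 + 33.55 + 89.28 = 466.7 kWh
Cost = 466.7 kWh × $0.360 = $168.00

$168.00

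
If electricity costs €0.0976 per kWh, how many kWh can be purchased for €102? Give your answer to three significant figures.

€102 / €0.0976 per kWh = 1,045 kWh

1050 kWh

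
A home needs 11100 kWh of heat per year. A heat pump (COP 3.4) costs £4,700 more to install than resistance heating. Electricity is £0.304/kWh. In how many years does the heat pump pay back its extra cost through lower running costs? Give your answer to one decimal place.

2.0 years

Resistance: 11100 kWh × £0.304 = £3,374.40/yr
Heat pump: 11100 / 3.4 = 3265 kWh in → × £0.304 = £992.47/yr
Annual savings = £2,381.93
Payback = £4,700 / £2,381.93 = 1.97 years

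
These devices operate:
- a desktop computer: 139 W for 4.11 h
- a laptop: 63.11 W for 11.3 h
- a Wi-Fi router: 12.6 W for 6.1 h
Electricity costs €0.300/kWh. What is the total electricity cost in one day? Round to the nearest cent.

desktop computer: 139 W × 4.11 h = 571 Wh = 0.5713 kWh
laptop: 63.11 W × 11.3 h = 713 Wh = 0.7131 kWh
Wi-Fi router: 12.6 W × 6.1 h = 77 Wh = 0.07686 kWh
Total energy = 0.5713 + 0.7131 + 0.07686 = 1.361 kWh
Cost = 1.361 kWh × €0.300 = €0.41

€0.41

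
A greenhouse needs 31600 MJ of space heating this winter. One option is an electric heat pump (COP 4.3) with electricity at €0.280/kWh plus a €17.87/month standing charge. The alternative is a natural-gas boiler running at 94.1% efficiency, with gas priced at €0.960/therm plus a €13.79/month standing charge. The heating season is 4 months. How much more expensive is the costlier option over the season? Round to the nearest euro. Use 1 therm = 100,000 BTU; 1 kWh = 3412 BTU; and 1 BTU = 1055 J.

€282

Heat load = 31600 MJ = 31,600,000,000 J / 1055 = 29,952,607 BTU
Gas: input = 29,952,607 / 0.941 = 31,830,613 BTU = 318.3 therm → 318.3 × €0.960 = €305.57; + 4 × €13.79 standing = €360.73
Heat pump: 29,952,607 BTU / 3412 = 8,779 kWh heat; / 4.3 = 2,042 kWh in → × €0.280 = €571.63; + 4 × €17.87 standing = €643.11
Difference = |€360.73 − €643.11| = €282.38 ≈ €282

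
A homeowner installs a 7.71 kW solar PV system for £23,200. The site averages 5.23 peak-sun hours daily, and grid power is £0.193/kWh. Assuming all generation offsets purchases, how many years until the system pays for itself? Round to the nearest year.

Daily generation = 7.71 kW × 5.23 h = 40.32 kWh
Annual generation = 40.32 × 365 = 14718 kWh
Annual savings = 14718 × £0.193 = £2,840.57
Payback = £23,200 / £2,840.57 = 8.17 years

8 years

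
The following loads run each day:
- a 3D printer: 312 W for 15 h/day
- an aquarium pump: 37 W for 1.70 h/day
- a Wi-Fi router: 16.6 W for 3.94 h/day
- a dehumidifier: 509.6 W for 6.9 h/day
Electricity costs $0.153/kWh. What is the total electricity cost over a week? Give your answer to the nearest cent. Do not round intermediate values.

$8.92

3D printer: 312 W × 15 h × 7 d = 32,760 Wh = 32.76 kWh
aquarium pump: 37 W × 1.70 h × 7 d = 440 Wh = 0.4403 kWh
Wi-Fi router: 16.6 W × 3.94 h × 7 d = 458 Wh = 0.4578 kWh
dehumidifier: 509.6 W × 6.9 h × 7 d = 24,614 Wh = 24.61 kWh
Total energy = 32.76 + 0.4403 + 0.4578 + 24.61 = 58.27 kWh
Cost = 58.27 kWh × $0.153 = $8.92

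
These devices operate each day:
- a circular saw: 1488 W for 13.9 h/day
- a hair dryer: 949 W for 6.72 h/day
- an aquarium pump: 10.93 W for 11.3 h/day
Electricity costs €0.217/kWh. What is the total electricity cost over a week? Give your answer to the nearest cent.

€41.29

circular saw: 1488 W × 13.9 h × 7 d = 144,782 Wh = 144.8 kWh
hair dryer: 949 W × 6.72 h × 7 d = 44,641 Wh = 44.64 kWh
aquarium pump: 10.93 W × 11.3 h × 7 d = 865 Wh = 0.8646 kWh
Total energy = 144.8 + 44.64 + 0.8646 = 190.3 kWh
Cost = 190.3 kWh × €0.217 = €41.29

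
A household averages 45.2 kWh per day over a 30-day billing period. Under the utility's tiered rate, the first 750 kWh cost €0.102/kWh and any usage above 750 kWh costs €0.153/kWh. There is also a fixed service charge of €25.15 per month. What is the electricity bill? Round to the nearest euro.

€194

Usage = 45.2 kWh/day × 30 days = 1356 kWh
First 750 kWh × €0.102 = €76.50
Remaining 606 kWh × €0.153 = €92.72
Energy charge = €169.22; + service €25.15 = €194.37 ≈ €194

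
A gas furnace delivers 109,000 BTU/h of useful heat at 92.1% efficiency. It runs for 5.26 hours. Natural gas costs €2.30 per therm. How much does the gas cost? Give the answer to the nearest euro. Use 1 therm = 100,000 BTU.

Heat delivered = 109,000 BTU/h × 5.26 h = 573,340 BTU
Gas input = 573,340 / 0.921 = 622,519 BTU
= 622,519 / 100,000 = 6.225 therm
Cost = 6.225 × €2.30/therm = €14.32 ≈ €14

€14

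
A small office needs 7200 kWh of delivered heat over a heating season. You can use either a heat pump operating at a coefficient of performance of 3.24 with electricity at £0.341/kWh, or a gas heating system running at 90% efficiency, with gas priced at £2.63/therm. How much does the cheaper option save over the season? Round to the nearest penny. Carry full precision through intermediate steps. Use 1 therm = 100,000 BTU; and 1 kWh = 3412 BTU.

Heat load = 7200 kWh × 3412 = 24,566,400 BTU
Gas: input = 24,566,400 / 0.90 = 27,296,000 BTU = 273 therm → 273 × £2.63 = £717.88
Heat pump: 24,566,400 BTU / 3412 = 7,200 kWh heat; / 3.24 = 2,222 kWh in → × £0.341 = £757.78
Difference = |£717.88 − £757.78| = £39.89

£39.89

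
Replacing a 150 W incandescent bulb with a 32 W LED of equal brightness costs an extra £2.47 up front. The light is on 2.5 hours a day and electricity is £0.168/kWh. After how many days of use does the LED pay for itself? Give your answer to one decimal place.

49.8 days

Power saved = 150 − 32 = 118 W
Daily energy saved = 118 W × 2.5 h = 295 Wh = 0.295 kWh
Daily savings = 0.295 × £0.168 = £0.0496
Payback = £2.47 / £0.0496 per day = 49.84 days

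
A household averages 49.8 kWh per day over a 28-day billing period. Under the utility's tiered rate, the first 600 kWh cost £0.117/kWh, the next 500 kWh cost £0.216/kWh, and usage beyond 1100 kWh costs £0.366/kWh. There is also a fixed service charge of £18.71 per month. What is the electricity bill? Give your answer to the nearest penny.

Usage = 49.8 kWh/day × 28 days = 1394.4 kWh
First 600 kWh × £0.117 = £70.20
Next 500 kWh × £0.216 = £108.00
Remaining 294.4 kWh × £0.366 = £107.75
Energy charge = £285.95; + service £18.71 = £304.66

£304.66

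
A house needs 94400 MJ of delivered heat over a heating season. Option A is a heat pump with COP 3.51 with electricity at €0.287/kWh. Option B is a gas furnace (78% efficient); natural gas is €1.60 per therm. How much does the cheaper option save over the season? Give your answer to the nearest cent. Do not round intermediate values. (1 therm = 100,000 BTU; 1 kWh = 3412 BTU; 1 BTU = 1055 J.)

Heat load = 94400 MJ = 94,400,000,000 J / 1055 = 89,478,673 BTU
Gas: input = 89,478,673 / 0.780 = 114,716,247 BTU = 1,147 therm → 1,147 × €1.60 = €1,835.46
Heat pump: 89,478,673 BTU / 3412 = 26,220 kWh heat; / 3.51 = 7,471 kWh in → × €0.287 = €2,144.30
Difference = |€1,835.46 − €2,144.30| = €308.84

€308.84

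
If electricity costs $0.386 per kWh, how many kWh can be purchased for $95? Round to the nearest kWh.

$95 / $0.386 per kWh = 246.1 kWh

246 kWh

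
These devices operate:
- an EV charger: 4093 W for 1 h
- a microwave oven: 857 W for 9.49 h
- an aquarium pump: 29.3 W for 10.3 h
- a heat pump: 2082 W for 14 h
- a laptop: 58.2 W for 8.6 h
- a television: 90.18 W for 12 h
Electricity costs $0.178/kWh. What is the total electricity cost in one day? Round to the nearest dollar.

$8

EV charger: 4093 W × 1 h = 4,093 Wh = 4.093 kWh
microwave oven: 857 W × 9.49 h = 8,133 Wh = 8.133 kWh
aquarium pump: 29.3 W × 10.3 h = 302 Wh = 0.3018 kWh
heat pump: 2082 W × 14 h = 29,148 Wh = 29.15 kWh
laptop: 58.2 W × 8.6 h = 501 Wh = 0.5005 kWh
television: 90.18 W × 12 h = 1,082 Wh = 1.082 kWh
Total energy = 4.093 + 8.133 + 0.3018 + 29.15 + 0.5005 + 1.082 = 43.26 kWh
Cost = 43.26 kWh × $0.178 = $7.70 ≈ $8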